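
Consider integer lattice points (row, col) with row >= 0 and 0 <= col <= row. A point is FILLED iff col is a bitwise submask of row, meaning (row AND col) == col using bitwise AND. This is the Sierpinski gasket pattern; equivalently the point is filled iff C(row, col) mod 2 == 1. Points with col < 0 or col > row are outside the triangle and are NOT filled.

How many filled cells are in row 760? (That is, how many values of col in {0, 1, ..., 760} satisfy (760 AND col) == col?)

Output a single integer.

760 in binary = 1011111000
popcount(760) = number of 1-bits in 1011111000 = 6
A col c satisfies (760 AND c) == c iff every set bit of c is also set in 760; each of the 6 set bits of 760 can independently be on or off in c.
count = 2^6 = 64

Answer: 64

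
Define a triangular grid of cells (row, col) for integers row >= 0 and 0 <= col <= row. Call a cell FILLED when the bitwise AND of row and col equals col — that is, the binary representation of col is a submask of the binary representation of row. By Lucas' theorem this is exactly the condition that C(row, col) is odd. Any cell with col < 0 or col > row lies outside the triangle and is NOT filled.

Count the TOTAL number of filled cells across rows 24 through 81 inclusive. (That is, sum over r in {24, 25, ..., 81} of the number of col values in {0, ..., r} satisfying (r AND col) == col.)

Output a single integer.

r24=11000 pc2: +4 =4
r25=11001 pc3: +8 =12
r26=11010 pc3: +8 =20
r27=11011 pc4: +16 =36
r28=11100 pc3: +8 =44
r29=11101 pc4: +16 =60
r30=11110 pc4: +16 =76
r31=11111 pc5: +32 =108
r32=100000 pc1: +2 =110
r33=100001 pc2: +4 =114
r34=100010 pc2: +4 =118
r35=100011 pc3: +8 =126
r36=100100 pc2: +4 =130
r37=100101 pc3: +8 =138
r38=100110 pc3: +8 =146
r39=100111 pc4: +16 =162
r40=101000 pc2: +4 =166
r41=101001 pc3: +8 =174
r42=101010 pc3: +8 =182
r43=101011 pc4: +16 =198
r44=101100 pc3: +8 =206
r45=101101 pc4: +16 =222
r46=101110 pc4: +16 =238
r47=101111 pc5: +32 =270
r48=110000 pc2: +4 =274
r49=110001 pc3: +8 =282
r50=110010 pc3: +8 =290
r51=110011 pc4: +16 =306
r52=110100 pc3: +8 =314
r53=110101 pc4: +16 =330
r54=110110 pc4: +16 =346
r55=110111 pc5: +32 =378
r56=111000 pc3: +8 =386
r57=111001 pc4: +16 =402
r58=111010 pc4: +16 =418
r59=111011 pc5: +32 =450
r60=111100 pc4: +16 =466
r61=111101 pc5: +32 =498
r62=111110 pc5: +32 =530
r63=111111 pc6: +64 =594
r64=1000000 pc1: +2 =596
r65=1000001 pc2: +4 =600
r66=1000010 pc2: +4 =604
r67=1000011 pc3: +8 =612
r68=1000100 pc2: +4 =616
r69=1000101 pc3: +8 =624
r70=1000110 pc3: +8 =632
r71=1000111 pc4: +16 =648
r72=1001000 pc2: +4 =652
r73=1001001 pc3: +8 =660
r74=1001010 pc3: +8 =668
r75=1001011 pc4: +16 =684
r76=1001100 pc3: +8 =692
r77=1001101 pc4: +16 =708
r78=1001110 pc4: +16 =724
r79=1001111 pc5: +32 =756
r80=1010000 pc2: +4 =760
r81=1010001 pc3: +8 =768

Answer: 768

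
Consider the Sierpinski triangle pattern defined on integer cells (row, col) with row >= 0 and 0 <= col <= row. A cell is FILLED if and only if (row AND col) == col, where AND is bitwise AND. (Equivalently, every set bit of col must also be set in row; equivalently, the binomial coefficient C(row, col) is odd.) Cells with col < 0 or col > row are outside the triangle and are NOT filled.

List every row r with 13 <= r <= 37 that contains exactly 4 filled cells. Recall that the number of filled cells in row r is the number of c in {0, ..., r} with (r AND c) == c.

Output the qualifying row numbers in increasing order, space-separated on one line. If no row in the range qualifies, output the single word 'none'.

Answer: 17 18 20 24 33 34 36

Derivation:
Row r has 2^popcount(r) filled cells, so we need popcount(r) = log2(4) = 2.
Scan r = 13..37 and keep those with exactly 2 one-bits:
r=13=1101 popcount=3 -> skip
r=14=1110 popcount=3 -> skip
r=15=1111 popcount=4 -> skip
r=16=10000 popcount=1 -> skip
r=17=10001 popcount=2 -> KEEP
r=18=10010 popcount=2 -> KEEP
r=19=10011 popcount=3 -> skip
r=20=10100 popcount=2 -> KEEP
r=21=10101 popcount=3 -> skip
r=22=10110 popcount=3 -> skip
r=23=10111 popcount=4 -> skip
r=24=11000 popcount=2 -> KEEP
r=25=11001 popcount=3 -> skip
r=26=11010 popcount=3 -> skip
r=27=11011 popcount=4 -> skip
r=28=11100 popcount=3 -> skip
r=29=11101 popcount=4 -> skip
r=30=11110 popcount=4 -> skip
r=31=11111 popcount=5 -> skip
r=32=100000 popcount=1 -> skip
r=33=100001 popcount=2 -> KEEP
r=34=100010 popcount=2 -> KEEP
r=35=100011 popcount=3 -> skip
r=36=100100 popcount=2 -> KEEP
r=37=100101 popcount=3 -> skip
Kept rows: 17 18 20 24 33 34 36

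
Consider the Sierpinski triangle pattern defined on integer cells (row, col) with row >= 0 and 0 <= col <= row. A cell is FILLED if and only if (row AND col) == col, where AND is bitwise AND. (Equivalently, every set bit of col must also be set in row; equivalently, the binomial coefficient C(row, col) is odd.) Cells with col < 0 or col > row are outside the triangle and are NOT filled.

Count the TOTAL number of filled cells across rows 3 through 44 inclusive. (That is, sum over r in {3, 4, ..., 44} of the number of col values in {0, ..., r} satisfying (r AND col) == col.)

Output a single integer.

Answer: 336

Derivation:
r3=11 pc2: +4 =4
r4=100 pc1: +2 =6
r5=101 pc2: +4 =10
r6=110 pc2: +4 =14
r7=111 pc3: +8 =22
r8=1000 pc1: +2 =24
r9=1001 pc2: +4 =28
r10=1010 pc2: +4 =32
r11=1011 pc3: +8 =40
r12=1100 pc2: +4 =44
r13=1101 pc3: +8 =52
r14=1110 pc3: +8 =60
r15=1111 pc4: +16 =76
r16=10000 pc1: +2 =78
r17=10001 pc2: +4 =82
r18=10010 pc2: +4 =86
r19=10011 pc3: +8 =94
r20=10100 pc2: +4 =98
r21=10101 pc3: +8 =106
r22=10110 pc3: +8 =114
r23=10111 pc4: +16 =130
r24=11000 pc2: +4 =134
r25=11001 pc3: +8 =142
r26=11010 pc3: +8 =150
r27=11011 pc4: +16 =166
r28=11100 pc3: +8 =174
r29=11101 pc4: +16 =190
r30=11110 pc4: +16 =206
r31=11111 pc5: +32 =238
r32=100000 pc1: +2 =240
r33=100001 pc2: +4 =244
r34=100010 pc2: +4 =248
r35=100011 pc3: +8 =256
r36=100100 pc2: +4 =260
r37=100101 pc3: +8 =268
r38=100110 pc3: +8 =276
r39=100111 pc4: +16 =292
r40=101000 pc2: +4 =296
r41=101001 pc3: +8 =304
r42=101010 pc3: +8 =312
r43=101011 pc4: +16 =328
r44=101100 pc3: +8 =336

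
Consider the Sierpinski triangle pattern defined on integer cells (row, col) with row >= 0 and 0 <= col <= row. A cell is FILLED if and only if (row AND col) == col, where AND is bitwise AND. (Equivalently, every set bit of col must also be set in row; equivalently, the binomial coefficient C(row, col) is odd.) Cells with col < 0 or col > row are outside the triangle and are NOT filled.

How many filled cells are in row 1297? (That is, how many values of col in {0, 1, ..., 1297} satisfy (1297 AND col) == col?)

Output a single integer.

1297 in binary = 10100010001
popcount(1297) = number of 1-bits in 10100010001 = 4
A col c satisfies (1297 AND c) == c iff every set bit of c is also set in 1297; each of the 4 set bits of 1297 can independently be on or off in c.
count = 2^4 = 16

Answer: 16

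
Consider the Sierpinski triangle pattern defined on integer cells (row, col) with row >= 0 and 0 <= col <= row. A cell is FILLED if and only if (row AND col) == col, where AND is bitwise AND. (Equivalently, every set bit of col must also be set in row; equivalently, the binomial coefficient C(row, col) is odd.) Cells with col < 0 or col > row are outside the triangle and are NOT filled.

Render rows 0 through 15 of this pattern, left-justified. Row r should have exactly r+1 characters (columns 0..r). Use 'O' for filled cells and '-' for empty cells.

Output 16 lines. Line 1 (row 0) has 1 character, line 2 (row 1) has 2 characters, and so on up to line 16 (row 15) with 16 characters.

Answer: O
OO
O-O
OOOO
O---O
OO--OO
O-O-O-O
OOOOOOOO
O-------O
OO------OO
O-O-----O-O
OOOO----OOOO
O---O---O---O
OO--OO--OO--OO
O-O-O-O-O-O-O-O
OOOOOOOOOOOOOOOO

Derivation:
r0=0: O
r1=1: OO
r2=10: O-O
r3=11: OOOO
r4=100: O---O
r5=101: OO--OO
r6=110: O-O-O-O
r7=111: OOOOOOOO
r8=1000: O-------O
r9=1001: OO------OO
r10=1010: O-O-----O-O
r11=1011: OOOO----OOOO
r12=1100: O---O---O---O
r13=1101: OO--OO--OO--OO
r14=1110: O-O-O-O-O-O-O-O
r15=1111: OOOOOOOOOOOOOOOO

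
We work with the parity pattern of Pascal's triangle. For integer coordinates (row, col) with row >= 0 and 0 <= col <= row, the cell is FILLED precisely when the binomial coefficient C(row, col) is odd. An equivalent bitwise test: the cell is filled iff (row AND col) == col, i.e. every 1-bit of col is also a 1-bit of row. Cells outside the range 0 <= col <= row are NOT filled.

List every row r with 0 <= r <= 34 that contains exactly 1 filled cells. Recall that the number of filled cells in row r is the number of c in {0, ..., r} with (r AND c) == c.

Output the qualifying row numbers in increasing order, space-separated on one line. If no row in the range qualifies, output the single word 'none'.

Answer: 0

Derivation:
Row r has 2^popcount(r) filled cells, so we need popcount(r) = log2(1) = 0.
Scan r = 0..34 and keep those with exactly 0 one-bits:
r=0=0 popcount=0 -> KEEP
r=1=1 popcount=1 -> skip
r=2=10 popcount=1 -> skip
r=3=11 popcount=2 -> skip
r=4=100 popcount=1 -> skip
r=5=101 popcount=2 -> skip
r=6=110 popcount=2 -> skip
r=7=111 popcount=3 -> skip
r=8=1000 popcount=1 -> skip
r=9=1001 popcount=2 -> skip
r=10=1010 popcount=2 -> skip
r=11=1011 popcount=3 -> skip
r=12=1100 popcount=2 -> skip
r=13=1101 popcount=3 -> skip
r=14=1110 popcount=3 -> skip
r=15=1111 popcount=4 -> skip
r=16=10000 popcount=1 -> skip
r=17=10001 popcount=2 -> skip
r=18=10010 popcount=2 -> skip
r=19=10011 popcount=3 -> skip
r=20=10100 popcount=2 -> skip
r=21=10101 popcount=3 -> skip
r=22=10110 popcount=3 -> skip
r=23=10111 popcount=4 -> skip
r=24=11000 popcount=2 -> skip
r=25=11001 popcount=3 -> skip
r=26=11010 popcount=3 -> skip
r=27=11011 popcount=4 -> skip
r=28=11100 popcount=3 -> skip
r=29=11101 popcount=4 -> skip
r=30=11110 popcount=4 -> skip
r=31=11111 popcount=5 -> skip
r=32=100000 popcount=1 -> skip
r=33=100001 popcount=2 -> skip
r=34=100010 popcount=2 -> skip
Kept rows: 0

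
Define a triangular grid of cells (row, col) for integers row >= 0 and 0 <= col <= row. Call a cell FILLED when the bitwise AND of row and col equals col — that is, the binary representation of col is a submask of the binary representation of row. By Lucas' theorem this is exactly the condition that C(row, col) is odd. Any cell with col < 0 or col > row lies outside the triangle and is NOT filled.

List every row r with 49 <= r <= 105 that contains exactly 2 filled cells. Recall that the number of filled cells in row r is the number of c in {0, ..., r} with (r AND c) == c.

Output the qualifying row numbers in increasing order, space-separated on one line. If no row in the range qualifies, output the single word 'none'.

Row r has 2^popcount(r) filled cells, so we need popcount(r) = log2(2) = 1.
Scan r = 49..105 and keep those with exactly 1 one-bits:
r=49=110001 popcount=3 -> skip
r=50=110010 popcount=3 -> skip
r=51=110011 popcount=4 -> skip
r=52=110100 popcount=3 -> skip
r=53=110101 popcount=4 -> skip
r=54=110110 popcount=4 -> skip
r=55=110111 popcount=5 -> skip
r=56=111000 popcount=3 -> skip
r=57=111001 popcount=4 -> skip
r=58=111010 popcount=4 -> skip
r=59=111011 popcount=5 -> skip
r=60=111100 popcount=4 -> skip
r=61=111101 popcount=5 -> skip
r=62=111110 popcount=5 -> skip
r=63=111111 popcount=6 -> skip
r=64=1000000 popcount=1 -> KEEP
r=65=1000001 popcount=2 -> skip
r=66=1000010 popcount=2 -> skip
r=67=1000011 popcount=3 -> skip
r=68=1000100 popcount=2 -> skip
r=69=1000101 popcount=3 -> skip
r=70=1000110 popcount=3 -> skip
r=71=1000111 popcount=4 -> skip
r=72=1001000 popcount=2 -> skip
r=73=1001001 popcount=3 -> skip
r=74=1001010 popcount=3 -> skip
r=75=1001011 popcount=4 -> skip
r=76=1001100 popcount=3 -> skip
r=77=1001101 popcount=4 -> skip
r=78=1001110 popcount=4 -> skip
r=79=1001111 popcount=5 -> skip
r=80=1010000 popcount=2 -> skip
r=81=1010001 popcount=3 -> skip
r=82=1010010 popcount=3 -> skip
r=83=1010011 popcount=4 -> skip
r=84=1010100 popcount=3 -> skip
r=85=1010101 popcount=4 -> skip
r=86=1010110 popcount=4 -> skip
r=87=1010111 popcount=5 -> skip
r=88=1011000 popcount=3 -> skip
r=89=1011001 popcount=4 -> skip
r=90=1011010 popcount=4 -> skip
r=91=1011011 popcount=5 -> skip
r=92=1011100 popcount=4 -> skip
r=93=1011101 popcount=5 -> skip
r=94=1011110 popcount=5 -> skip
r=95=1011111 popcount=6 -> skip
r=96=1100000 popcount=2 -> skip
r=97=1100001 popcount=3 -> skip
r=98=1100010 popcount=3 -> skip
r=99=1100011 popcount=4 -> skip
r=100=1100100 popcount=3 -> skip
r=101=1100101 popcount=4 -> skip
r=102=1100110 popcount=4 -> skip
r=103=1100111 popcount=5 -> skip
r=104=1101000 popcount=3 -> skip
r=105=1101001 popcount=4 -> skip
Kept rows: 64

Answer: 64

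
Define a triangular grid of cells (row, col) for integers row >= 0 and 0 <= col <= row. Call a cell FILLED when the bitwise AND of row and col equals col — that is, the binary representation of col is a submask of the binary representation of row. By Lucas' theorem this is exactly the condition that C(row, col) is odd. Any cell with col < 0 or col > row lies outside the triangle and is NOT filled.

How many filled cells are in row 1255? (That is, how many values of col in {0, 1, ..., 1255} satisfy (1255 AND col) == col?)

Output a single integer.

1255 in binary = 10011100111
popcount(1255) = number of 1-bits in 10011100111 = 7
A col c satisfies (1255 AND c) == c iff every set bit of c is also set in 1255; each of the 7 set bits of 1255 can independently be on or off in c.
count = 2^7 = 128

Answer: 128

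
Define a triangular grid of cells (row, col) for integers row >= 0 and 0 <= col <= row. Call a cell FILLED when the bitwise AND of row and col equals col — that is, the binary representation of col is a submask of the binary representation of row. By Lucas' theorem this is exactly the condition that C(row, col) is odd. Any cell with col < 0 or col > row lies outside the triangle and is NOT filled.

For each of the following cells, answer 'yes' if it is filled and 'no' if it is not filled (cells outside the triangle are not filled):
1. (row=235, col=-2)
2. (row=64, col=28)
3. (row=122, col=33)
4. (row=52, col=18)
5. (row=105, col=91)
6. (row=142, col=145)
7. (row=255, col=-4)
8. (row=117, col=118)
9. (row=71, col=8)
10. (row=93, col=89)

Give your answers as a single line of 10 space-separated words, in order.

Answer: no no no no no no no no no yes

Derivation:
(235,-2): col outside [0, 235] -> not filled
(64,28): row=0b1000000, col=0b11100, row AND col = 0b0 = 0; 0 != 28 -> empty
(122,33): row=0b1111010, col=0b100001, row AND col = 0b100000 = 32; 32 != 33 -> empty
(52,18): row=0b110100, col=0b10010, row AND col = 0b10000 = 16; 16 != 18 -> empty
(105,91): row=0b1101001, col=0b1011011, row AND col = 0b1001001 = 73; 73 != 91 -> empty
(142,145): col outside [0, 142] -> not filled
(255,-4): col outside [0, 255] -> not filled
(117,118): col outside [0, 117] -> not filled
(71,8): row=0b1000111, col=0b1000, row AND col = 0b0 = 0; 0 != 8 -> empty
(93,89): row=0b1011101, col=0b1011001, row AND col = 0b1011001 = 89; 89 == 89 -> filled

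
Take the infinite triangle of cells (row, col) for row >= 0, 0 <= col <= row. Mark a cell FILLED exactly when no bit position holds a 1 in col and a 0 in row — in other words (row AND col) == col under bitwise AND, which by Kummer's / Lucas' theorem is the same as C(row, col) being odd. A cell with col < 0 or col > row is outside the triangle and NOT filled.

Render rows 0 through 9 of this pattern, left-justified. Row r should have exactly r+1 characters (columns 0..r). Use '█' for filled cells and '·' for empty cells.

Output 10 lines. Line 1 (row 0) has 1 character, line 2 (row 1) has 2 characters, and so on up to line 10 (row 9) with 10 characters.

r0=0: █
r1=1: ██
r2=10: █·█
r3=11: ████
r4=100: █···█
r5=101: ██··██
r6=110: █·█·█·█
r7=111: ████████
r8=1000: █·······█
r9=1001: ██······██

Answer: █
██
█·█
████
█···█
██··██
█·█·█·█
████████
█·······█
██······██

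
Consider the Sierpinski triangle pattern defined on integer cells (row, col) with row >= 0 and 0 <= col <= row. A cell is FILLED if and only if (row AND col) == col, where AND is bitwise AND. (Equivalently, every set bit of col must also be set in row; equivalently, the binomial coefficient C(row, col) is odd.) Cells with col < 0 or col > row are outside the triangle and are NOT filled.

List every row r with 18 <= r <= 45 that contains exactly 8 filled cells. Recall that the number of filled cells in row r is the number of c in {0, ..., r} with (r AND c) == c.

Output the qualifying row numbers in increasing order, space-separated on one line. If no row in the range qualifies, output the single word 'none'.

Answer: 19 21 22 25 26 28 35 37 38 41 42 44

Derivation:
Row r has 2^popcount(r) filled cells, so we need popcount(r) = log2(8) = 3.
Scan r = 18..45 and keep those with exactly 3 one-bits:
r=18=10010 popcount=2 -> skip
r=19=10011 popcount=3 -> KEEP
r=20=10100 popcount=2 -> skip
r=21=10101 popcount=3 -> KEEP
r=22=10110 popcount=3 -> KEEP
r=23=10111 popcount=4 -> skip
r=24=11000 popcount=2 -> skip
r=25=11001 popcount=3 -> KEEP
r=26=11010 popcount=3 -> KEEP
r=27=11011 popcount=4 -> skip
r=28=11100 popcount=3 -> KEEP
r=29=11101 popcount=4 -> skip
r=30=11110 popcount=4 -> skip
r=31=11111 popcount=5 -> skip
r=32=100000 popcount=1 -> skip
r=33=100001 popcount=2 -> skip
r=34=100010 popcount=2 -> skip
r=35=100011 popcount=3 -> KEEP
r=36=100100 popcount=2 -> skip
r=37=100101 popcount=3 -> KEEP
r=38=100110 popcount=3 -> KEEP
r=39=100111 popcount=4 -> skip
r=40=101000 popcount=2 -> skip
r=41=101001 popcount=3 -> KEEP
r=42=101010 popcount=3 -> KEEP
r=43=101011 popcount=4 -> skip
r=44=101100 popcount=3 -> KEEP
r=45=101101 popcount=4 -> skip
Kept rows: 19 21 22 25 26 28 35 37 38 41 42 44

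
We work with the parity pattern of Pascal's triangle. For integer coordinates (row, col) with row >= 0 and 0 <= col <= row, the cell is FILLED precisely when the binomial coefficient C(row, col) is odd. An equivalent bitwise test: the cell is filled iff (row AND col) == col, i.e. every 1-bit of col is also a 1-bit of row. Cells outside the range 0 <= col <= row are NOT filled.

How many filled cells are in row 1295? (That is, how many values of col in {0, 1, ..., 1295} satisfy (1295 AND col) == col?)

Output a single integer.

Answer: 64

Derivation:
1295 in binary = 10100001111
popcount(1295) = number of 1-bits in 10100001111 = 6
A col c satisfies (1295 AND c) == c iff every set bit of c is also set in 1295; each of the 6 set bits of 1295 can independently be on or off in c.
count = 2^6 = 64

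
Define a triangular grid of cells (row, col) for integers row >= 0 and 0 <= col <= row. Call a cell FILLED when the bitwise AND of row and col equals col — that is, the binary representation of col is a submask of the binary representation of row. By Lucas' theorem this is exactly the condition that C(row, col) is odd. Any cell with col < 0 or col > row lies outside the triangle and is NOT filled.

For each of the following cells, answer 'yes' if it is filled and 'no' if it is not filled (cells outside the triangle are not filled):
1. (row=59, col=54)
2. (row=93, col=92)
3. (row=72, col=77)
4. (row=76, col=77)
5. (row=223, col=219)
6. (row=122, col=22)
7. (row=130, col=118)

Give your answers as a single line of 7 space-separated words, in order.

(59,54): row=0b111011, col=0b110110, row AND col = 0b110010 = 50; 50 != 54 -> empty
(93,92): row=0b1011101, col=0b1011100, row AND col = 0b1011100 = 92; 92 == 92 -> filled
(72,77): col outside [0, 72] -> not filled
(76,77): col outside [0, 76] -> not filled
(223,219): row=0b11011111, col=0b11011011, row AND col = 0b11011011 = 219; 219 == 219 -> filled
(122,22): row=0b1111010, col=0b10110, row AND col = 0b10010 = 18; 18 != 22 -> empty
(130,118): row=0b10000010, col=0b1110110, row AND col = 0b10 = 2; 2 != 118 -> empty

Answer: no yes no no yes no no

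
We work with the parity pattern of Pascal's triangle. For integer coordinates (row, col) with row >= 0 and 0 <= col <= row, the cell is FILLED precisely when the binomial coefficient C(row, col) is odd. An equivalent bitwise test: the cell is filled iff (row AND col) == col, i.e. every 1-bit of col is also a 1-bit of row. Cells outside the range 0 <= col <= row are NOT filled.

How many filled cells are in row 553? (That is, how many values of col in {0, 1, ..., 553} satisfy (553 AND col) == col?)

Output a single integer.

Answer: 16

Derivation:
553 in binary = 1000101001
popcount(553) = number of 1-bits in 1000101001 = 4
A col c satisfies (553 AND c) == c iff every set bit of c is also set in 553; each of the 4 set bits of 553 can independently be on or off in c.
count = 2^4 = 16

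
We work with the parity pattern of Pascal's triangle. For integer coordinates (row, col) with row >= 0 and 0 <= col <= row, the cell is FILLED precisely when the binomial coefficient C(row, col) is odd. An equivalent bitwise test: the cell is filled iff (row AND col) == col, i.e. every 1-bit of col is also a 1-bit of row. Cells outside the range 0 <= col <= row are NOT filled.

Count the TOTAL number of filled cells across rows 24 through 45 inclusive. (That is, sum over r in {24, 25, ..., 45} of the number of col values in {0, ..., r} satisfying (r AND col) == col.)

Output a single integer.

r24=11000 pc2: +4 =4
r25=11001 pc3: +8 =12
r26=11010 pc3: +8 =20
r27=11011 pc4: +16 =36
r28=11100 pc3: +8 =44
r29=11101 pc4: +16 =60
r30=11110 pc4: +16 =76
r31=11111 pc5: +32 =108
r32=100000 pc1: +2 =110
r33=100001 pc2: +4 =114
r34=100010 pc2: +4 =118
r35=100011 pc3: +8 =126
r36=100100 pc2: +4 =130
r37=100101 pc3: +8 =138
r38=100110 pc3: +8 =146
r39=100111 pc4: +16 =162
r40=101000 pc2: +4 =166
r41=101001 pc3: +8 =174
r42=101010 pc3: +8 =182
r43=101011 pc4: +16 =198
r44=101100 pc3: +8 =206
r45=101101 pc4: +16 =222

Answer: 222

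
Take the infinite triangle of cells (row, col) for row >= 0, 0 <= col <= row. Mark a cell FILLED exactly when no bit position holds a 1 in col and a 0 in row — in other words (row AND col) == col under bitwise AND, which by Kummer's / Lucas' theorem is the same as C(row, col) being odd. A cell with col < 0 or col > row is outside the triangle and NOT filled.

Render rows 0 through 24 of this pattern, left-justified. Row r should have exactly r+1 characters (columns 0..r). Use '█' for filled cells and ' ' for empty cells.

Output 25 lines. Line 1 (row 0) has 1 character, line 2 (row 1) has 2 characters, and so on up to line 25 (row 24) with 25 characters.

r0=0: █
r1=1: ██
r2=10: █ █
r3=11: ████
r4=100: █   █
r5=101: ██  ██
r6=110: █ █ █ █
r7=111: ████████
r8=1000: █       █
r9=1001: ██      ██
r10=1010: █ █     █ █
r11=1011: ████    ████
r12=1100: █   █   █   █
r13=1101: ██  ██  ██  ██
r14=1110: █ █ █ █ █ █ █ █
r15=1111: ████████████████
r16=10000: █               █
r17=10001: ██              ██
r18=10010: █ █             █ █
r19=10011: ████            ████
r20=10100: █   █           █   █
r21=10101: ██  ██          ██  ██
r22=10110: █ █ █ █         █ █ █ █
r23=10111: ████████        ████████
r24=11000: █       █       █       █

Answer: █
██
█ █
████
█   █
██  ██
█ █ █ █
████████
█       █
██      ██
█ █     █ █
████    ████
█   █   █   █
██  ██  ██  ██
█ █ █ █ █ █ █ █
████████████████
█               █
██              ██
█ █             █ █
████            ████
█   █           █   █
██  ██          ██  ██
█ █ █ █         █ █ █ █
████████        ████████
█       █       █       █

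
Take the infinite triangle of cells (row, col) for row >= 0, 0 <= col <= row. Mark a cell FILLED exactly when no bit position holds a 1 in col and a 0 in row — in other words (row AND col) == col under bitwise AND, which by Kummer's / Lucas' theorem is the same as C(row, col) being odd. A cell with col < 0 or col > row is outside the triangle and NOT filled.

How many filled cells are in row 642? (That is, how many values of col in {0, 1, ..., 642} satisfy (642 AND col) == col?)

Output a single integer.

642 in binary = 1010000010
popcount(642) = number of 1-bits in 1010000010 = 3
A col c satisfies (642 AND c) == c iff every set bit of c is also set in 642; each of the 3 set bits of 642 can independently be on or off in c.
count = 2^3 = 8

Answer: 8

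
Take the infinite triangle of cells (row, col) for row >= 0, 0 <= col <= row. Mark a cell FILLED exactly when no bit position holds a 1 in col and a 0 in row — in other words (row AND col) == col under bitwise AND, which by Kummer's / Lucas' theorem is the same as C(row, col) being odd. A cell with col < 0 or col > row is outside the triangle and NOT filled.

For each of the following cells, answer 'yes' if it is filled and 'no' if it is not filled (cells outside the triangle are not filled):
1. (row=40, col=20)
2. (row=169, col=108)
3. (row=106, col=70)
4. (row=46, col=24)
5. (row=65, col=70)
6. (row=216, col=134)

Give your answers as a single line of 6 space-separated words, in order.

Answer: no no no no no no

Derivation:
(40,20): row=0b101000, col=0b10100, row AND col = 0b0 = 0; 0 != 20 -> empty
(169,108): row=0b10101001, col=0b1101100, row AND col = 0b101000 = 40; 40 != 108 -> empty
(106,70): row=0b1101010, col=0b1000110, row AND col = 0b1000010 = 66; 66 != 70 -> empty
(46,24): row=0b101110, col=0b11000, row AND col = 0b1000 = 8; 8 != 24 -> empty
(65,70): col outside [0, 65] -> not filled
(216,134): row=0b11011000, col=0b10000110, row AND col = 0b10000000 = 128; 128 != 134 -> empty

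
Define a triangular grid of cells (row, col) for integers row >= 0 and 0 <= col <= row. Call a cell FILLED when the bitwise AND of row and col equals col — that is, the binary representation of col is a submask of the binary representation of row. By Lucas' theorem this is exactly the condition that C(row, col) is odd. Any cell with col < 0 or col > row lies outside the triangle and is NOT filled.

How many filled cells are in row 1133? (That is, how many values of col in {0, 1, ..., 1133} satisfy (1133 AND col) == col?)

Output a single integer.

Answer: 64

Derivation:
1133 in binary = 10001101101
popcount(1133) = number of 1-bits in 10001101101 = 6
A col c satisfies (1133 AND c) == c iff every set bit of c is also set in 1133; each of the 6 set bits of 1133 can independently be on or off in c.
count = 2^6 = 64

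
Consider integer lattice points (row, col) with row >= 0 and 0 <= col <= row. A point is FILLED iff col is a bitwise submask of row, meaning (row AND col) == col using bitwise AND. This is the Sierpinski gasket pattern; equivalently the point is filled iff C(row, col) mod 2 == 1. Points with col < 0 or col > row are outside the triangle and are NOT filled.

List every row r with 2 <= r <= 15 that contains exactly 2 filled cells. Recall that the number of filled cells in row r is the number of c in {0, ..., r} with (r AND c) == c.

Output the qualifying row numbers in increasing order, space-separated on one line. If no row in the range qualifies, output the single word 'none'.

Answer: 2 4 8

Derivation:
Row r has 2^popcount(r) filled cells, so we need popcount(r) = log2(2) = 1.
Scan r = 2..15 and keep those with exactly 1 one-bits:
r=2=10 popcount=1 -> KEEP
r=3=11 popcount=2 -> skip
r=4=100 popcount=1 -> KEEP
r=5=101 popcount=2 -> skip
r=6=110 popcount=2 -> skip
r=7=111 popcount=3 -> skip
r=8=1000 popcount=1 -> KEEP
r=9=1001 popcount=2 -> skip
r=10=1010 popcount=2 -> skip
r=11=1011 popcount=3 -> skip
r=12=1100 popcount=2 -> skip
r=13=1101 popcount=3 -> skip
r=14=1110 popcount=3 -> skip
r=15=1111 popcount=4 -> skip
Kept rows: 2 4 8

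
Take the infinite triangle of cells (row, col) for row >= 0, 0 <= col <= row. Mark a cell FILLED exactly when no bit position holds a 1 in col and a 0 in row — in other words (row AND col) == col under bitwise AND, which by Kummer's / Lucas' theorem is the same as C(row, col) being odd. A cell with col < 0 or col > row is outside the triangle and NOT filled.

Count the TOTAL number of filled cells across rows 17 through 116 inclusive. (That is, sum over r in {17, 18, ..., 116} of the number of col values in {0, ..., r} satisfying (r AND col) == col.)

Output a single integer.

r17=10001 pc2: +4 =4
r18=10010 pc2: +4 =8
r19=10011 pc3: +8 =16
r20=10100 pc2: +4 =20
r21=10101 pc3: +8 =28
r22=10110 pc3: +8 =36
r23=10111 pc4: +16 =52
r24=11000 pc2: +4 =56
r25=11001 pc3: +8 =64
r26=11010 pc3: +8 =72
r27=11011 pc4: +16 =88
r28=11100 pc3: +8 =96
r29=11101 pc4: +16 =112
r30=11110 pc4: +16 =128
r31=11111 pc5: +32 =160
r32=100000 pc1: +2 =162
r33=100001 pc2: +4 =166
r34=100010 pc2: +4 =170
r35=100011 pc3: +8 =178
r36=100100 pc2: +4 =182
r37=100101 pc3: +8 =190
r38=100110 pc3: +8 =198
r39=100111 pc4: +16 =214
r40=101000 pc2: +4 =218
r41=101001 pc3: +8 =226
r42=101010 pc3: +8 =234
r43=101011 pc4: +16 =250
r44=101100 pc3: +8 =258
r45=101101 pc4: +16 =274
r46=101110 pc4: +16 =290
r47=101111 pc5: +32 =322
r48=110000 pc2: +4 =326
r49=110001 pc3: +8 =334
r50=110010 pc3: +8 =342
r51=110011 pc4: +16 =358
r52=110100 pc3: +8 =366
r53=110101 pc4: +16 =382
r54=110110 pc4: +16 =398
r55=110111 pc5: +32 =430
r56=111000 pc3: +8 =438
r57=111001 pc4: +16 =454
r58=111010 pc4: +16 =470
r59=111011 pc5: +32 =502
r60=111100 pc4: +16 =518
r61=111101 pc5: +32 =550
r62=111110 pc5: +32 =582
r63=111111 pc6: +64 =646
r64=1000000 pc1: +2 =648
r65=1000001 pc2: +4 =652
r66=1000010 pc2: +4 =656
r67=1000011 pc3: +8 =664
r68=1000100 pc2: +4 =668
r69=1000101 pc3: +8 =676
r70=1000110 pc3: +8 =684
r71=1000111 pc4: +16 =700
r72=1001000 pc2: +4 =704
r73=1001001 pc3: +8 =712
r74=1001010 pc3: +8 =720
r75=1001011 pc4: +16 =736
r76=1001100 pc3: +8 =744
r77=1001101 pc4: +16 =760
r78=1001110 pc4: +16 =776
r79=1001111 pc5: +32 =808
r80=1010000 pc2: +4 =812
r81=1010001 pc3: +8 =820
r82=1010010 pc3: +8 =828
r83=1010011 pc4: +16 =844
r84=1010100 pc3: +8 =852
r85=1010101 pc4: +16 =868
r86=1010110 pc4: +16 =884
r87=1010111 pc5: +32 =916
r88=1011000 pc3: +8 =924
r89=1011001 pc4: +16 =940
r90=1011010 pc4: +16 =956
r91=1011011 pc5: +32 =988
r92=1011100 pc4: +16 =1004
r93=1011101 pc5: +32 =1036
r94=1011110 pc5: +32 =1068
r95=1011111 pc6: +64 =1132
r96=1100000 pc2: +4 =1136
r97=1100001 pc3: +8 =1144
r98=1100010 pc3: +8 =1152
r99=1100011 pc4: +16 =1168
r100=1100100 pc3: +8 =1176
r101=1100101 pc4: +16 =1192
r102=1100110 pc4: +16 =1208
r103=1100111 pc5: +32 =1240
r104=1101000 pc3: +8 =1248
r105=1101001 pc4: +16 =1264
r106=1101010 pc4: +16 =1280
r107=1101011 pc5: +32 =1312
r108=1101100 pc4: +16 =1328
r109=1101101 pc5: +32 =1360
r110=1101110 pc5: +32 =1392
r111=1101111 pc6: +64 =1456
r112=1110000 pc3: +8 =1464
r113=1110001 pc4: +16 =1480
r114=1110010 pc4: +16 =1496
r115=1110011 pc5: +32 =1528
r116=1110100 pc4: +16 =1544

Answer: 1544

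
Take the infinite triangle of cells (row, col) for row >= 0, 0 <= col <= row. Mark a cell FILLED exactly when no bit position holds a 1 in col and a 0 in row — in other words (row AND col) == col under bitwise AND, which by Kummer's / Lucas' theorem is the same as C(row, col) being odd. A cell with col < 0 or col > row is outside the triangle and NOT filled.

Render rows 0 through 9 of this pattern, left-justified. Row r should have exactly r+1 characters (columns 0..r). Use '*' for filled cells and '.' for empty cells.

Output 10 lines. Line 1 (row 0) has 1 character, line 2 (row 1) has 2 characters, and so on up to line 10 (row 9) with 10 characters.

Answer: *
**
*.*
****
*...*
**..**
*.*.*.*
********
*.......*
**......**

Derivation:
r0=0: *
r1=1: **
r2=10: *.*
r3=11: ****
r4=100: *...*
r5=101: **..**
r6=110: *.*.*.*
r7=111: ********
r8=1000: *.......*
r9=1001: **......**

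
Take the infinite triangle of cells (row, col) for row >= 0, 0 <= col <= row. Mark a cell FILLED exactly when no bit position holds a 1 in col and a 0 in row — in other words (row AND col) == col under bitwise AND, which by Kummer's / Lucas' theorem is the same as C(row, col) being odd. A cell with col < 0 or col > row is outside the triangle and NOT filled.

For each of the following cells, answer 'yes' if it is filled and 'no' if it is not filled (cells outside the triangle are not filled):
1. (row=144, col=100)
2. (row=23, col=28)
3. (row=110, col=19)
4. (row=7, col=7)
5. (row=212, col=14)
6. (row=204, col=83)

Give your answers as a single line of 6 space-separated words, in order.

Answer: no no no yes no no

Derivation:
(144,100): row=0b10010000, col=0b1100100, row AND col = 0b0 = 0; 0 != 100 -> empty
(23,28): col outside [0, 23] -> not filled
(110,19): row=0b1101110, col=0b10011, row AND col = 0b10 = 2; 2 != 19 -> empty
(7,7): row=0b111, col=0b111, row AND col = 0b111 = 7; 7 == 7 -> filled
(212,14): row=0b11010100, col=0b1110, row AND col = 0b100 = 4; 4 != 14 -> empty
(204,83): row=0b11001100, col=0b1010011, row AND col = 0b1000000 = 64; 64 != 83 -> empty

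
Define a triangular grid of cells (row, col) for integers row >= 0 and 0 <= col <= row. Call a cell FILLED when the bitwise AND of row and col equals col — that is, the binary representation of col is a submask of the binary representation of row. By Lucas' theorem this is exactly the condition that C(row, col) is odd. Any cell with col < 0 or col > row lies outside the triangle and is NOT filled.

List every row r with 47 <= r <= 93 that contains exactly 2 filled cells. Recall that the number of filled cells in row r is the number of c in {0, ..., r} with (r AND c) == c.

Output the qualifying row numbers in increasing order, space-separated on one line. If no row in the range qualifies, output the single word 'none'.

Answer: 64

Derivation:
Row r has 2^popcount(r) filled cells, so we need popcount(r) = log2(2) = 1.
Scan r = 47..93 and keep those with exactly 1 one-bits:
r=47=101111 popcount=5 -> skip
r=48=110000 popcount=2 -> skip
r=49=110001 popcount=3 -> skip
r=50=110010 popcount=3 -> skip
r=51=110011 popcount=4 -> skip
r=52=110100 popcount=3 -> skip
r=53=110101 popcount=4 -> skip
r=54=110110 popcount=4 -> skip
r=55=110111 popcount=5 -> skip
r=56=111000 popcount=3 -> skip
r=57=111001 popcount=4 -> skip
r=58=111010 popcount=4 -> skip
r=59=111011 popcount=5 -> skip
r=60=111100 popcount=4 -> skip
r=61=111101 popcount=5 -> skip
r=62=111110 popcount=5 -> skip
r=63=111111 popcount=6 -> skip
r=64=1000000 popcount=1 -> KEEP
r=65=1000001 popcount=2 -> skip
r=66=1000010 popcount=2 -> skip
r=67=1000011 popcount=3 -> skip
r=68=1000100 popcount=2 -> skip
r=69=1000101 popcount=3 -> skip
r=70=1000110 popcount=3 -> skip
r=71=1000111 popcount=4 -> skip
r=72=1001000 popcount=2 -> skip
r=73=1001001 popcount=3 -> skip
r=74=1001010 popcount=3 -> skip
r=75=1001011 popcount=4 -> skip
r=76=1001100 popcount=3 -> skip
r=77=1001101 popcount=4 -> skip
r=78=1001110 popcount=4 -> skip
r=79=1001111 popcount=5 -> skip
r=80=1010000 popcount=2 -> skip
r=81=1010001 popcount=3 -> skip
r=82=1010010 popcount=3 -> skip
r=83=1010011 popcount=4 -> skip
r=84=1010100 popcount=3 -> skip
r=85=1010101 popcount=4 -> skip
r=86=1010110 popcount=4 -> skip
r=87=1010111 popcount=5 -> skip
r=88=1011000 popcount=3 -> skip
r=89=1011001 popcount=4 -> skip
r=90=1011010 popcount=4 -> skip
r=91=1011011 popcount=5 -> skip
r=92=1011100 popcount=4 -> skip
r=93=1011101 popcount=5 -> skip
Kept rows: 64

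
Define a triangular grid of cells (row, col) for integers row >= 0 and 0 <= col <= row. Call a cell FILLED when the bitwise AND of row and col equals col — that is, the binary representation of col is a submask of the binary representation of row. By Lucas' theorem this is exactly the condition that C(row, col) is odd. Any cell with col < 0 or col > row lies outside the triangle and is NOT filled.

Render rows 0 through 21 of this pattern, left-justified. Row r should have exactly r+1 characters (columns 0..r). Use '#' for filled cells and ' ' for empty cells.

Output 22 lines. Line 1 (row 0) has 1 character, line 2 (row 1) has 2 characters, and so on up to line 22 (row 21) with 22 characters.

Answer: #
##
# #
####
#   #
##  ##
# # # #
########
#       #
##      ##
# #     # #
####    ####
#   #   #   #
##  ##  ##  ##
# # # # # # # #
################
#               #
##              ##
# #             # #
####            ####
#   #           #   #
##  ##          ##  ##

Derivation:
r0=0: #
r1=1: ##
r2=10: # #
r3=11: ####
r4=100: #   #
r5=101: ##  ##
r6=110: # # # #
r7=111: ########
r8=1000: #       #
r9=1001: ##      ##
r10=1010: # #     # #
r11=1011: ####    ####
r12=1100: #   #   #   #
r13=1101: ##  ##  ##  ##
r14=1110: # # # # # # # #
r15=1111: ################
r16=10000: #               #
r17=10001: ##              ##
r18=10010: # #             # #
r19=10011: ####            ####
r20=10100: #   #           #   #
r21=10101: ##  ##          ##  ##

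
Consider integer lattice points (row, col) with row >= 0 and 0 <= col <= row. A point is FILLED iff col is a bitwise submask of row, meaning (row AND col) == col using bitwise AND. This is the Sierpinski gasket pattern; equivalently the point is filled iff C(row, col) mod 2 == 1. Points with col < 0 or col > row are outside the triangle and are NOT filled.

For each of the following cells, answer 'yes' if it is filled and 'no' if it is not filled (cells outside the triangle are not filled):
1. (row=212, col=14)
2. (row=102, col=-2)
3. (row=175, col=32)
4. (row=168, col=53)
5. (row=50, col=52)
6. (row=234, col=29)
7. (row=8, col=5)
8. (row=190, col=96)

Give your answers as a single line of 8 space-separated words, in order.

(212,14): row=0b11010100, col=0b1110, row AND col = 0b100 = 4; 4 != 14 -> empty
(102,-2): col outside [0, 102] -> not filled
(175,32): row=0b10101111, col=0b100000, row AND col = 0b100000 = 32; 32 == 32 -> filled
(168,53): row=0b10101000, col=0b110101, row AND col = 0b100000 = 32; 32 != 53 -> empty
(50,52): col outside [0, 50] -> not filled
(234,29): row=0b11101010, col=0b11101, row AND col = 0b1000 = 8; 8 != 29 -> empty
(8,5): row=0b1000, col=0b101, row AND col = 0b0 = 0; 0 != 5 -> empty
(190,96): row=0b10111110, col=0b1100000, row AND col = 0b100000 = 32; 32 != 96 -> empty

Answer: no no yes no no no no no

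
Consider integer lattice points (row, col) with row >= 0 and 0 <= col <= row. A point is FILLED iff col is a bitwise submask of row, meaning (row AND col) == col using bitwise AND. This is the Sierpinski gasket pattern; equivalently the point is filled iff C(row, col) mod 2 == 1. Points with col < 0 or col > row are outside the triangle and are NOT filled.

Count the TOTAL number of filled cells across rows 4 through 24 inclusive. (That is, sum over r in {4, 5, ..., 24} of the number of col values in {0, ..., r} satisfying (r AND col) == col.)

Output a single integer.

r4=100 pc1: +2 =2
r5=101 pc2: +4 =6
r6=110 pc2: +4 =10
r7=111 pc3: +8 =18
r8=1000 pc1: +2 =20
r9=1001 pc2: +4 =24
r10=1010 pc2: +4 =28
r11=1011 pc3: +8 =36
r12=1100 pc2: +4 =40
r13=1101 pc3: +8 =48
r14=1110 pc3: +8 =56
r15=1111 pc4: +16 =72
r16=10000 pc1: +2 =74
r17=10001 pc2: +4 =78
r18=10010 pc2: +4 =82
r19=10011 pc3: +8 =90
r20=10100 pc2: +4 =94
r21=10101 pc3: +8 =102
r22=10110 pc3: +8 =110
r23=10111 pc4: +16 =126
r24=11000 pc2: +4 =130

Answer: 130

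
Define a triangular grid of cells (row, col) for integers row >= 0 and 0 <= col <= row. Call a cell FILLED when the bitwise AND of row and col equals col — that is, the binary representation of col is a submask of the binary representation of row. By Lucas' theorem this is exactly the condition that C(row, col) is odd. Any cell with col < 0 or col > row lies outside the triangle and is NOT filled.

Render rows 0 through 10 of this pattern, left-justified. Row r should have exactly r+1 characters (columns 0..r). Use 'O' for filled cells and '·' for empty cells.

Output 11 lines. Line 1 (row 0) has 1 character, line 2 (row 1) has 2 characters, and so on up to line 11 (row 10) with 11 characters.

Answer: O
OO
O·O
OOOO
O···O
OO··OO
O·O·O·O
OOOOOOOO
O·······O
OO······OO
O·O·····O·O

Derivation:
r0=0: O
r1=1: OO
r2=10: O·O
r3=11: OOOO
r4=100: O···O
r5=101: OO··OO
r6=110: O·O·O·O
r7=111: OOOOOOOO
r8=1000: O·······O
r9=1001: OO······OO
r10=1010: O·O·····O·O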